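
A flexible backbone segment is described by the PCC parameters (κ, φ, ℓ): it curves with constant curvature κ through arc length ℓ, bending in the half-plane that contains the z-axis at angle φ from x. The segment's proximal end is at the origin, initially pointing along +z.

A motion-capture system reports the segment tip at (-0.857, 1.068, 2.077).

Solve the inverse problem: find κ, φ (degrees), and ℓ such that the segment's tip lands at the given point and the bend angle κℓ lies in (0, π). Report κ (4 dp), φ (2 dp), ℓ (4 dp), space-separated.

0.4425 128.74 2.6344

ρ = √(x²+y²) = √(-0.857² + 1.068²) = 1.36933
φ = atan2(y, x) mod 360° = atan2(1.068, -0.857) = 128.7448°
|p|² = ρ² + z² = 1.36933² + 2.077² = 6.18900
κ = 2ρ / |p|² = 2×1.36933 / 6.18900 = 0.44251
θ = 2·atan2(ρ, z) = 2·atan2(1.36933, 2.077) = 1.16575 rad
ℓ = θ/κ = 1.16575/0.44251 = 2.63443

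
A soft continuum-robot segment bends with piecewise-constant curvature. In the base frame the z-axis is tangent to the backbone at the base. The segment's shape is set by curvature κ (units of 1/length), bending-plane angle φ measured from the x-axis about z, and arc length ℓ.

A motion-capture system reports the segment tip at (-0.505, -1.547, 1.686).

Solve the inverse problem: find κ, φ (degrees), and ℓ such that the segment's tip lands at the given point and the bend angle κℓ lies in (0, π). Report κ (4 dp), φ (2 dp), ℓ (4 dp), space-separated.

0.5927 251.92 2.5903

ρ = √(x²+y²) = √(-0.505² + -1.547²) = 1.62734
φ = atan2(y, x) mod 360° = atan2(-1.547, -0.505) = 251.9213°
|p|² = ρ² + z² = 1.62734² + 1.686² = 5.49083
κ = 2ρ / |p|² = 2×1.62734 / 5.49083 = 0.59275
θ = 2·atan2(ρ, z) = 2·atan2(1.62734, 1.686) = 1.53539 rad
ℓ = θ/κ = 1.53539/0.59275 = 2.59029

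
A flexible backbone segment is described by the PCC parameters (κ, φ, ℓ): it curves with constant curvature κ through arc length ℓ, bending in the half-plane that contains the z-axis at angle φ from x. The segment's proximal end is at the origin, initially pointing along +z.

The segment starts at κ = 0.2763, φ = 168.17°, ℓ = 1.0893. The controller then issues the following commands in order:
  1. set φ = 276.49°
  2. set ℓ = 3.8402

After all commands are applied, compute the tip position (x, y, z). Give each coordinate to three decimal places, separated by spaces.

initial: κ=0.2763, φ=168.17°, ℓ=1.0893
cmd 1: set φ=276.49° → (κ,φ,ℓ)=(0.2763,276.49°,1.0893) → tip=(0.0184,-0.1616,1.0729)
cmd 2: set ℓ=3.8402 → (κ,φ,ℓ)=(0.2763,276.49°,3.8402) → tip=(0.2095,-1.8413,3.1591)

0.209 -1.841 3.159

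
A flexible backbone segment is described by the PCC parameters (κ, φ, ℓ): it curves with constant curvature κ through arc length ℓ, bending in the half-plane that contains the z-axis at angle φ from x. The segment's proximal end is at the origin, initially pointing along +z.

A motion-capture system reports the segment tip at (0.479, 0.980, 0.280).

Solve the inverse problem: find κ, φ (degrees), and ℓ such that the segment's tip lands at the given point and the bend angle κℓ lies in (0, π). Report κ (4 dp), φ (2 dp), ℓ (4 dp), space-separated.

1.7202 63.95 1.5342

ρ = √(x²+y²) = √(0.479² + 0.980²) = 1.09080
φ = atan2(y, x) mod 360° = atan2(0.980, 0.479) = 63.9517°
|p|² = ρ² + z² = 1.09080² + 0.280² = 1.26824
κ = 2ρ / |p|² = 2×1.09080 / 1.26824 = 1.72018
θ = 2·atan2(ρ, z) = 2·atan2(1.09080, 0.280) = 2.63906 rad
ℓ = θ/κ = 2.63906/1.72018 = 1.53418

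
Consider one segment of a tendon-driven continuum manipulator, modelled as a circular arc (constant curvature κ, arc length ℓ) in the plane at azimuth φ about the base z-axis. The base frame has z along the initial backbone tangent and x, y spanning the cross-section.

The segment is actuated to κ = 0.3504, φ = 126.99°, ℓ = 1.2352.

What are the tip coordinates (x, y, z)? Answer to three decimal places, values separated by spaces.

-0.158 0.210 1.197

θ = κ·ℓ = 0.3504 × 1.2352 = 0.43281 rad
ρ = (1 − cos θ)/κ = (1 − 0.90779)/0.3504 = 0.26316
z = sin θ / κ = 0.41943/0.3504 = 1.19700
x = ρ cos φ = 0.26316 × cos(126.99°) = -0.15834
y = ρ sin φ = 0.26316 × sin(126.99°) = 0.21020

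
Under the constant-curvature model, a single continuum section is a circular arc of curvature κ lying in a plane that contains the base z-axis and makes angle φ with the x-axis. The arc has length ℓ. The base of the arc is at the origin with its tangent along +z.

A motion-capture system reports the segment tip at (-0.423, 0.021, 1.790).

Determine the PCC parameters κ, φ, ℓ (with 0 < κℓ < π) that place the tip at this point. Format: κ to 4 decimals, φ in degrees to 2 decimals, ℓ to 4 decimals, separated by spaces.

0.2503 177.16 1.8561

ρ = √(x²+y²) = √(-0.423² + 0.021²) = 0.42352
φ = atan2(y, x) mod 360° = atan2(0.021, -0.423) = 177.1579°
|p|² = ρ² + z² = 0.42352² + 1.790² = 3.38347
κ = 2ρ / |p|² = 2×0.42352 / 3.38347 = 0.25035
θ = 2·atan2(ρ, z) = 2·atan2(0.42352, 1.790) = 0.46466 rad
ℓ = θ/κ = 0.46466/0.25035 = 1.85607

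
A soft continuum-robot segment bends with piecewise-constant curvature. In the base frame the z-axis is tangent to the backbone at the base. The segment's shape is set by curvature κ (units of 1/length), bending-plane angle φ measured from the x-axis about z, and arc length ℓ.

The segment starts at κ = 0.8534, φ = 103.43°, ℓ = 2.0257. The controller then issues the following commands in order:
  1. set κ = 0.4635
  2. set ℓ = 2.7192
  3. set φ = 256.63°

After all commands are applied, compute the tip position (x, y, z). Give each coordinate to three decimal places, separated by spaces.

-0.346 -1.458 2.054

initial: κ=0.8534, φ=103.43°, ℓ=2.0257
cmd 1: set κ=0.4635 → (κ,φ,ℓ)=(0.4635,103.43°,2.0257) → tip=(-0.2051,0.8590,1.7409)
cmd 2: set ℓ=2.7192 → (κ,φ,ℓ)=(0.4635,103.43°,2.7192) → tip=(-0.3480,1.4574,2.0544)
cmd 3: set φ=256.63° → (κ,φ,ℓ)=(0.4635,256.63°,2.7192) → tip=(-0.3465,-1.4578,2.0544)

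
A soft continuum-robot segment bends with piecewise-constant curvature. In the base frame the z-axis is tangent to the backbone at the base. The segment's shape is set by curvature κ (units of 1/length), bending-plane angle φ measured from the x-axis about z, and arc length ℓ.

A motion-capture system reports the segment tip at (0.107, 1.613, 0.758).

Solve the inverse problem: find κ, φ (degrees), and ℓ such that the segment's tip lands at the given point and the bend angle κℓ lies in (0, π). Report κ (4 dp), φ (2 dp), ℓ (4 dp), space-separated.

1.0142 86.20 2.2329

ρ = √(x²+y²) = √(0.107² + 1.613²) = 1.61655
φ = atan2(y, x) mod 360° = atan2(1.613, 0.107) = 86.2048°
|p|² = ρ² + z² = 1.61655² + 0.758² = 3.18778
κ = 2ρ / |p|² = 2×1.61655 / 3.18778 = 1.01421
θ = 2·atan2(ρ, z) = 2·atan2(1.61655, 0.758) = 2.26467 rad
ℓ = θ/κ = 2.26467/1.01421 = 2.23293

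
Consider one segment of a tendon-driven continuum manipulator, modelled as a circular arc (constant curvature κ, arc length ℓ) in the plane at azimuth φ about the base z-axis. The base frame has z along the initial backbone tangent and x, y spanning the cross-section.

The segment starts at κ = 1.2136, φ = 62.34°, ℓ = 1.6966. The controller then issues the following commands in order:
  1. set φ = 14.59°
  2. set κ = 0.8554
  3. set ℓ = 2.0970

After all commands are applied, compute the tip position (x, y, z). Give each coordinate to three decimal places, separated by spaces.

initial: κ=1.2136, φ=62.34°, ℓ=1.6966
cmd 1: set φ=14.59° → (κ,φ,ℓ)=(1.2136,14.59°,1.6966) → tip=(1.1714,0.3049,0.7277)
cmd 2: set κ=0.8554 → (κ,φ,ℓ)=(0.8554,14.59°,1.6966) → tip=(0.9964,0.2594,1.1607)
cmd 3: set ℓ=2.0970 → (κ,φ,ℓ)=(0.8554,14.59°,2.0970) → tip=(1.3815,0.3596,1.1401)

1.382 0.360 1.140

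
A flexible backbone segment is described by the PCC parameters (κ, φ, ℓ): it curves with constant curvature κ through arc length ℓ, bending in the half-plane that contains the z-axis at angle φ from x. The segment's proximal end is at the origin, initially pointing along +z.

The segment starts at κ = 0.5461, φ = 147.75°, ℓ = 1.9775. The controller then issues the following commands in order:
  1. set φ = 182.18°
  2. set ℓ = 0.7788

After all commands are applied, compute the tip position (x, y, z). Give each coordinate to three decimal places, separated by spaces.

initial: κ=0.5461, φ=147.75°, ℓ=1.9775
cmd 1: set φ=182.18° → (κ,φ,ℓ)=(0.5461,182.18°,1.9775) → tip=(-0.9672,-0.0368,1.6149)
cmd 2: set ℓ=0.7788 → (κ,φ,ℓ)=(0.5461,182.18°,0.7788) → tip=(-0.1630,-0.0062,0.7555)

-0.163 -0.006 0.756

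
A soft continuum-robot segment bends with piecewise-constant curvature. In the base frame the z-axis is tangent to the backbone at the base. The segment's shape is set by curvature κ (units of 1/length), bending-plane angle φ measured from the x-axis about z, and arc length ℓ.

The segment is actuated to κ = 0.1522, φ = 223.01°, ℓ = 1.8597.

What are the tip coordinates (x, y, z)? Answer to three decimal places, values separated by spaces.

-0.191 -0.178 1.835

θ = κ·ℓ = 0.1522 × 1.8597 = 0.28305 rad
ρ = (1 − cos θ)/κ = (1 − 0.96021)/0.1522 = 0.26144
z = sin θ / κ = 0.27928/0.1522 = 1.83497
x = ρ cos φ = 0.26144 × cos(223.01°) = -0.19117
y = ρ sin φ = 0.26144 × sin(223.01°) = -0.17833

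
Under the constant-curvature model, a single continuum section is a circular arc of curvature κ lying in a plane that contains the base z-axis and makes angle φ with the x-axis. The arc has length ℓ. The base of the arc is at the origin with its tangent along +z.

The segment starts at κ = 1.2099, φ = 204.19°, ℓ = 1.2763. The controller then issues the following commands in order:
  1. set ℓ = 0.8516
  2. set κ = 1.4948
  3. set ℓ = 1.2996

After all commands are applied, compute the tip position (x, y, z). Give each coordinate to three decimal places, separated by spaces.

-0.832 -0.374 0.623

initial: κ=1.2099, φ=204.19°, ℓ=1.2763
cmd 1: set ℓ=0.8516 → (κ,φ,ℓ)=(1.2099,204.19°,0.8516) → tip=(-0.3660,-0.1644,0.7087)
cmd 2: set κ=1.4948 → (κ,φ,ℓ)=(1.4948,204.19°,0.8516) → tip=(-0.4312,-0.1937,0.6395)
cmd 3: set ℓ=1.2996 → (κ,φ,ℓ)=(1.4948,204.19°,1.2996) → tip=(-0.8320,-0.3737,0.6233)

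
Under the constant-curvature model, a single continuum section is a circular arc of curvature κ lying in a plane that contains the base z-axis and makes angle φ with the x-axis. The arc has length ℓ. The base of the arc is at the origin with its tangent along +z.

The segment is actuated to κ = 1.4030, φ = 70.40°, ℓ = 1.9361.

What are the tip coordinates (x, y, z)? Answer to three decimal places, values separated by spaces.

θ = κ·ℓ = 1.4030 × 1.9361 = 2.71635 rad
ρ = (1 − cos θ)/κ = (1 − -0.91094)/1.4030 = 1.36204
z = sin θ / κ = 0.41254/1.4030 = 0.29404
x = ρ cos φ = 1.36204 × cos(70.40°) = 0.45690
y = ρ sin φ = 1.36204 × sin(70.40°) = 1.28312

0.457 1.283 0.294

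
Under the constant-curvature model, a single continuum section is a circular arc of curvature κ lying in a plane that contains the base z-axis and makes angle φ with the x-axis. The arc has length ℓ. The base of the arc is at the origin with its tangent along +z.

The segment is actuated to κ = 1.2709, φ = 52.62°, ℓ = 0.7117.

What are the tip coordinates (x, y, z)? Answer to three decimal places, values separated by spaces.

θ = κ·ℓ = 1.2709 × 0.7117 = 0.90450 rad
ρ = (1 − cos θ)/κ = (1 − 0.61808)/1.2709 = 0.30051
z = sin θ / κ = 0.78612/1.2709 = 0.61855
x = ρ cos φ = 0.30051 × cos(52.62°) = 0.18244
y = ρ sin φ = 0.30051 × sin(52.62°) = 0.23879

0.182 0.239 0.619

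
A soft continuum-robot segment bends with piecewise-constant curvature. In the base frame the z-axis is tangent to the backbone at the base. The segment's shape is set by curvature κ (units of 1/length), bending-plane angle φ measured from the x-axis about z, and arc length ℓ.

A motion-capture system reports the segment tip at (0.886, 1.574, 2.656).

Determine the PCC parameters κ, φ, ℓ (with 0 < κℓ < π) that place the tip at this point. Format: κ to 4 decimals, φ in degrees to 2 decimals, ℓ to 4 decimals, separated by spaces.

0.3502 60.62 3.4112

ρ = √(x²+y²) = √(0.886² + 1.574²) = 1.80623
φ = atan2(y, x) mod 360° = atan2(1.574, 0.886) = 60.6250°
|p|² = ρ² + z² = 1.80623² + 2.656² = 10.31681
κ = 2ρ / |p|² = 2×1.80623 / 10.31681 = 0.35015
θ = 2·atan2(ρ, z) = 2·atan2(1.80623, 2.656) = 1.19443 rad
ℓ = θ/κ = 1.19443/0.35015 = 3.41117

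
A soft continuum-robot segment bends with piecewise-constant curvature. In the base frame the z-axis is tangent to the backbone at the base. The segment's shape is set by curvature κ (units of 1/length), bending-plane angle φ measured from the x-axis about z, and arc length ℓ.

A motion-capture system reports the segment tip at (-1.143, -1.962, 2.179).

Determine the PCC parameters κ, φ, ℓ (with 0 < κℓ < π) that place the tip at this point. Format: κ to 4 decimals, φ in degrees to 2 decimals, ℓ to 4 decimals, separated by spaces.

0.4585 239.78 3.5155

ρ = √(x²+y²) = √(-1.143² + -1.962²) = 2.27066
φ = atan2(y, x) mod 360° = atan2(-1.962, -1.143) = 239.7763°
|p|² = ρ² + z² = 2.27066² + 2.179² = 9.90393
κ = 2ρ / |p|² = 2×2.27066 / 9.90393 = 0.45854
θ = 2·atan2(ρ, z) = 2·atan2(2.27066, 2.179) = 1.61199 rad
ℓ = θ/κ = 1.61199/0.45854 = 3.51551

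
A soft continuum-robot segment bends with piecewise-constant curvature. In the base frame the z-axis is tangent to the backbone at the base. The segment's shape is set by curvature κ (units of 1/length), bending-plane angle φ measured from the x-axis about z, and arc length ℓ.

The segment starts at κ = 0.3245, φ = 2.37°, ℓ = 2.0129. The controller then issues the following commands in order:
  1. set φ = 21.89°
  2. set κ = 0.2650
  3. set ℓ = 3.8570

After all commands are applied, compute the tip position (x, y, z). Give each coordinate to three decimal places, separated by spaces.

initial: κ=0.3245, φ=2.37°, ℓ=2.0129
cmd 1: set φ=21.89° → (κ,φ,ℓ)=(0.3245,21.89°,2.0129) → tip=(0.5886,0.2365,1.8728)
cmd 2: set κ=0.2650 → (κ,φ,ℓ)=(0.2650,21.89°,2.0129) → tip=(0.4865,0.1955,1.9188)
cmd 3: set ℓ=3.8570 → (κ,φ,ℓ)=(0.2650,21.89°,3.8570) → tip=(1.6752,0.6731,3.2197)

1.675 0.673 3.220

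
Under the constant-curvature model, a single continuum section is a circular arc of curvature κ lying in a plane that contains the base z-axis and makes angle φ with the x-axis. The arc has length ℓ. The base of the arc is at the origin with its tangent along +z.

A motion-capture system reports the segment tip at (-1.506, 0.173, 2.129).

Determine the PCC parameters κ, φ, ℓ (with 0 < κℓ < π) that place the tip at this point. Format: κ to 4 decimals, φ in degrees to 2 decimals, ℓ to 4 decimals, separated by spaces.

0.4439 173.45 2.7881

ρ = √(x²+y²) = √(-1.506² + 0.173²) = 1.51590
φ = atan2(y, x) mod 360° = atan2(0.173, -1.506) = 173.4469°
|p|² = ρ² + z² = 1.51590² + 2.129² = 6.83061
κ = 2ρ / |p|² = 2×1.51590 / 6.83061 = 0.44386
θ = 2·atan2(ρ, z) = 2·atan2(1.51590, 2.129) = 1.23750 rad
ℓ = θ/κ = 1.23750/0.44386 = 2.78807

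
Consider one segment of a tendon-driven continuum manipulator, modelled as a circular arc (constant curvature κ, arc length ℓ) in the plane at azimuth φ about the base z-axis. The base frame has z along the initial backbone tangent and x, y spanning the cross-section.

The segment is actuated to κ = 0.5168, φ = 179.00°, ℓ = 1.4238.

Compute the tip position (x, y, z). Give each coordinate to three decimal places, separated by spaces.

θ = κ·ℓ = 0.5168 × 1.4238 = 0.73582 rad
ρ = (1 − cos θ)/κ = (1 − 0.74128)/0.5168 = 0.50062
z = sin θ / κ = 0.67120/0.5168 = 1.29875
x = ρ cos φ = 0.50062 × cos(179.00°) = -0.50054
y = ρ sin φ = 0.50062 × sin(179.00°) = 0.00874

-0.501 0.009 1.299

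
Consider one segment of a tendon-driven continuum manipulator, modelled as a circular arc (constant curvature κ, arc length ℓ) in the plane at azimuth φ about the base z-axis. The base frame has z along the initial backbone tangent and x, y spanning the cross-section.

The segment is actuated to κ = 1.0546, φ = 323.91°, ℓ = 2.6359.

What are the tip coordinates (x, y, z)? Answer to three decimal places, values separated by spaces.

1.483 -1.081 0.336

θ = κ·ℓ = 1.0546 × 2.6359 = 2.77982 rad
ρ = (1 − cos θ)/κ = (1 − -0.93527)/1.0546 = 1.83508
z = sin θ / κ = 0.35393/1.0546 = 0.33561
x = ρ cos φ = 1.83508 × cos(323.91°) = 1.48291
y = ρ sin φ = 1.83508 × sin(323.91°) = -1.08096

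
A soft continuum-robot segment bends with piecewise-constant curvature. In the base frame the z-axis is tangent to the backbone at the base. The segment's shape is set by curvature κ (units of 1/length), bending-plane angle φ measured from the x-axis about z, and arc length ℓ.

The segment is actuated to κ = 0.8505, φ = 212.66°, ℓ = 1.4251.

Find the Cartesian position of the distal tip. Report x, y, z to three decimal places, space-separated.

-0.642 -0.412 1.101

θ = κ·ℓ = 0.8505 × 1.4251 = 1.21205 rad
ρ = (1 − cos θ)/κ = (1 − 0.35110)/0.8505 = 0.76296
z = sin θ / κ = 0.93634/0.8505 = 1.10093
x = ρ cos φ = 0.76296 × cos(212.66°) = -0.64233
y = ρ sin φ = 0.76296 × sin(212.66°) = -0.41173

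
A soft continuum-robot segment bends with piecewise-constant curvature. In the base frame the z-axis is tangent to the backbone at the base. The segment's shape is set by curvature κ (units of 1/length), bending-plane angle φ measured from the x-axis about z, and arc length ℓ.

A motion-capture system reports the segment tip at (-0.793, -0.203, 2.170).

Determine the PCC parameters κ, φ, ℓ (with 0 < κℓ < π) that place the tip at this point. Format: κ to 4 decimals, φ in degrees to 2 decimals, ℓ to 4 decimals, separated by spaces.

0.3044 194.36 2.3703

ρ = √(x²+y²) = √(-0.793² + -0.203²) = 0.81857
φ = atan2(y, x) mod 360° = atan2(-0.203, -0.793) = 194.3588°
|p|² = ρ² + z² = 0.81857² + 2.170² = 5.37896
κ = 2ρ / |p|² = 2×0.81857 / 5.37896 = 0.30436
θ = 2·atan2(ρ, z) = 2·atan2(0.81857, 2.170) = 0.72143 rad
ℓ = θ/κ = 0.72143/0.30436 = 2.37033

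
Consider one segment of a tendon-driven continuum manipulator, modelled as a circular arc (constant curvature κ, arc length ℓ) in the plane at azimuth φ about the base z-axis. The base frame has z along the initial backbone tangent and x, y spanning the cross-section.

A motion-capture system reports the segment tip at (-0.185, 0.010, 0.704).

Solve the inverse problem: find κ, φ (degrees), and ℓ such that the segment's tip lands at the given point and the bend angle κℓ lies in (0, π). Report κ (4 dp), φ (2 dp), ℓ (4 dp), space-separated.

0.6992 176.91 0.7361

ρ = √(x²+y²) = √(-0.185² + 0.010²) = 0.18527
φ = atan2(y, x) mod 360° = atan2(0.010, -0.185) = 176.9059°
|p|² = ρ² + z² = 0.18527² + 0.704² = 0.52994
κ = 2ρ / |p|² = 2×0.18527 / 0.52994 = 0.69921
θ = 2·atan2(ρ, z) = 2·atan2(0.18527, 0.704) = 0.51467 rad
ℓ = θ/κ = 0.51467/0.69921 = 0.73607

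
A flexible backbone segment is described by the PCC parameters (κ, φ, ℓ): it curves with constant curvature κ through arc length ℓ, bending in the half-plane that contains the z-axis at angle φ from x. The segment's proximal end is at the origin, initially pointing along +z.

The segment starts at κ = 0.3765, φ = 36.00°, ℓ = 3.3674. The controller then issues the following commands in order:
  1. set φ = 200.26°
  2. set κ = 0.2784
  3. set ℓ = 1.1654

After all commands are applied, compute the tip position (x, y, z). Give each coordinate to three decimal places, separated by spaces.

initial: κ=0.3765, φ=36.00°, ℓ=3.3674
cmd 1: set φ=200.26° → (κ,φ,ℓ)=(0.3765,200.26°,3.3674) → tip=(-1.7483,-0.6453,2.5351)
cmd 2: set κ=0.2784 → (κ,φ,ℓ)=(0.2784,200.26°,3.3674) → tip=(-1.3755,-0.5077,2.8954)
cmd 3: set ℓ=1.1654 → (κ,φ,ℓ)=(0.2784,200.26°,1.1654) → tip=(-0.1758,-0.0649,1.1451)

-0.176 -0.065 1.145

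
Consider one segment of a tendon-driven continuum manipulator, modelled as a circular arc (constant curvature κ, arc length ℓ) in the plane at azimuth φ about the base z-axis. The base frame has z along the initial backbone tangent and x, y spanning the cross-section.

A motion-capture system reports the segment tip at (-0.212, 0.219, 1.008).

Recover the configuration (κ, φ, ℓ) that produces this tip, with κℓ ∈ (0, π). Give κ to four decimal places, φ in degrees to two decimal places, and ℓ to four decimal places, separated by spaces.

0.5497 134.07 1.0684

ρ = √(x²+y²) = √(-0.212² + 0.219²) = 0.30480
φ = atan2(y, x) mod 360° = atan2(0.219, -0.212) = 134.0695°
|p|² = ρ² + z² = 0.30480² + 1.008² = 1.10897
κ = 2ρ / |p|² = 2×0.30480 / 1.10897 = 0.54971
θ = 2·atan2(ρ, z) = 2·atan2(0.30480, 1.008) = 0.58729 rad
ℓ = θ/κ = 0.58729/0.54971 = 1.06836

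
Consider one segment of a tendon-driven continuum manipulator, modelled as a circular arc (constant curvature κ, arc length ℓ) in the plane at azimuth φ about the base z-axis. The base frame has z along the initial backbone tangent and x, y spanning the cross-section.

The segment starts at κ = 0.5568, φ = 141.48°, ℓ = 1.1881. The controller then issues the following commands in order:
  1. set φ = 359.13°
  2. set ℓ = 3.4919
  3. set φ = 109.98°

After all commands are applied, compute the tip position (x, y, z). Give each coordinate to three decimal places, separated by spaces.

-0.838 2.304 1.672

initial: κ=0.5568, φ=141.48°, ℓ=1.1881
cmd 1: set φ=359.13° → (κ,φ,ℓ)=(0.5568,359.13°,1.1881) → tip=(0.3788,-0.0058,1.1033)
cmd 2: set ℓ=3.4919 → (κ,φ,ℓ)=(0.5568,359.13°,3.4919) → tip=(2.4510,-0.0372,1.6722)
cmd 3: set φ=109.98° → (κ,φ,ℓ)=(0.5568,109.98°,3.4919) → tip=(-0.8376,2.3037,1.6722)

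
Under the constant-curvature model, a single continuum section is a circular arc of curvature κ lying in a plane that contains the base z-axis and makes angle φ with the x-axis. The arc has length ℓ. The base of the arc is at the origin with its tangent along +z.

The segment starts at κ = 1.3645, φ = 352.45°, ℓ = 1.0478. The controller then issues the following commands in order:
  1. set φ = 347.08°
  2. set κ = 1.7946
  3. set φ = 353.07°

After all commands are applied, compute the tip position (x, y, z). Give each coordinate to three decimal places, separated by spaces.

initial: κ=1.3645, φ=352.45°, ℓ=1.0478
cmd 1: set φ=347.08° → (κ,φ,ℓ)=(1.3645,347.08°,1.0478) → tip=(0.6139,-0.1408,0.7256)
cmd 2: set κ=1.7946 → (κ,φ,ℓ)=(1.7946,347.08°,1.0478) → tip=(0.7086,-0.1625,0.5307)
cmd 3: set φ=353.07° → (κ,φ,ℓ)=(1.7946,353.07°,1.0478) → tip=(0.7217,-0.0877,0.5307)

0.722 -0.088 0.531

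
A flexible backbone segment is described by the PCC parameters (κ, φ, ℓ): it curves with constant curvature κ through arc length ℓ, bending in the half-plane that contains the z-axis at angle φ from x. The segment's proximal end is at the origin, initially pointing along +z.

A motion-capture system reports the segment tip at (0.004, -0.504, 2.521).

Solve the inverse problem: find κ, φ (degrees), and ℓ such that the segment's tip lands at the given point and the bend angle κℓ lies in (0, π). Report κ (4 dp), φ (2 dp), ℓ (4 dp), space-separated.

ρ = √(x²+y²) = √(0.004² + -0.504²) = 0.50402
φ = atan2(y, x) mod 360° = atan2(-0.504, 0.004) = 270.4547°
|p|² = ρ² + z² = 0.50402² + 2.521² = 6.60947
κ = 2ρ / |p|² = 2×0.50402 / 6.60947 = 0.15251
θ = 2·atan2(ρ, z) = 2·atan2(0.50402, 2.521) = 0.39465 rad
ℓ = θ/κ = 0.39465/0.15251 = 2.58765

0.1525 270.45 2.5876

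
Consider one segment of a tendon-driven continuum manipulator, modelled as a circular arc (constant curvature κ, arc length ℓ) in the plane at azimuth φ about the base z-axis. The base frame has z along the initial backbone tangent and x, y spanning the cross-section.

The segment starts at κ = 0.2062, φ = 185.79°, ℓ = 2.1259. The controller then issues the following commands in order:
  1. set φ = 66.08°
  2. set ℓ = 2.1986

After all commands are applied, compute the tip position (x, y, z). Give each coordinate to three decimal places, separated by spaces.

initial: κ=0.2062, φ=185.79°, ℓ=2.1259
cmd 1: set φ=66.08° → (κ,φ,ℓ)=(0.2062,66.08°,2.1259) → tip=(0.1859,0.4192,2.0585)
cmd 2: set ℓ=2.1986 → (κ,φ,ℓ)=(0.2062,66.08°,2.1986) → tip=(0.1986,0.4478,2.1241)

0.199 0.448 2.124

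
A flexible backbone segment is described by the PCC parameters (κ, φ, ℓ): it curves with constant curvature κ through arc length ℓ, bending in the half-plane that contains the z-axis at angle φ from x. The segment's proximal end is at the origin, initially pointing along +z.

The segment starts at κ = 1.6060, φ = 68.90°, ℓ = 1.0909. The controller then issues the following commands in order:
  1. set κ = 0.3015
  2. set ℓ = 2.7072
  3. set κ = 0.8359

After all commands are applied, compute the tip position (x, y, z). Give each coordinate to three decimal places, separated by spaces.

0.706 1.828 0.921

initial: κ=1.6060, φ=68.90°, ℓ=1.0909
cmd 1: set κ=0.3015 → (κ,φ,ℓ)=(0.3015,68.90°,1.0909) → tip=(0.0640,0.1659,1.0713)
cmd 2: set ℓ=2.7072 → (κ,φ,ℓ)=(0.3015,68.90°,2.7072) → tip=(0.3761,0.9748,2.4165)
cmd 3: set κ=0.8359 → (κ,φ,ℓ)=(0.8359,68.90°,2.7072) → tip=(0.7055,1.8284,0.9210)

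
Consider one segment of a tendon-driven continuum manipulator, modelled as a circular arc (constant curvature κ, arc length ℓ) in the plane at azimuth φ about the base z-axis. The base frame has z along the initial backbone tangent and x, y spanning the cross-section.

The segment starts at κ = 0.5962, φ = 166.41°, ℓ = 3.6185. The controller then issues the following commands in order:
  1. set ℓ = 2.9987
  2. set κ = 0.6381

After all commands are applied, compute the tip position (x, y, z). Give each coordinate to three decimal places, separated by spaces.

-2.035 0.492 1.476

initial: κ=0.5962, φ=166.41°, ℓ=3.6185
cmd 1: set ℓ=2.9987 → (κ,φ,ℓ)=(0.5962,166.41°,2.9987) → tip=(-1.9814,0.4790,1.6379)
cmd 2: set κ=0.6381 → (κ,φ,ℓ)=(0.6381,166.41°,2.9987) → tip=(-2.0351,0.4920,1.4760)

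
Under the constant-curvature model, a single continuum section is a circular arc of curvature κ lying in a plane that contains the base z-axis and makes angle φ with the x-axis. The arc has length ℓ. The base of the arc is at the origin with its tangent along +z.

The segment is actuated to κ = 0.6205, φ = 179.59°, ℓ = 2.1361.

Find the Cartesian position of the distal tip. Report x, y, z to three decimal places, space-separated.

θ = κ·ℓ = 0.6205 × 2.1361 = 1.32545 rad
ρ = (1 − cos θ)/κ = (1 − 0.24289)/0.6205 = 1.22016
z = sin θ / κ = 0.97005/0.6205 = 1.56334
x = ρ cos φ = 1.22016 × cos(179.59°) = -1.22013
y = ρ sin φ = 1.22016 × sin(179.59°) = 0.00873

-1.220 0.009 1.563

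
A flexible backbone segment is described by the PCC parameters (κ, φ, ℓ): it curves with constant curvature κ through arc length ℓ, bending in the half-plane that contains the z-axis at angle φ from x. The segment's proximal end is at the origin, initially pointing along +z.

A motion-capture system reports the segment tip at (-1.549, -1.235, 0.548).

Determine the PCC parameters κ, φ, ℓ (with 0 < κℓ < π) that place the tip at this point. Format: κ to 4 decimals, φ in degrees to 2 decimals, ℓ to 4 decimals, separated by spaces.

ρ = √(x²+y²) = √(-1.549² + -1.235²) = 1.98107
φ = atan2(y, x) mod 360° = atan2(-1.235, -1.549) = 218.5650°
|p|² = ρ² + z² = 1.98107² + 0.548² = 4.22493
κ = 2ρ / |p|² = 2×1.98107 / 4.22493 = 0.93780
θ = 2·atan2(ρ, z) = 2·atan2(1.98107, 0.548) = 2.60185 rad
ℓ = θ/κ = 2.60185/0.93780 = 2.77442

0.9378 218.56 2.7744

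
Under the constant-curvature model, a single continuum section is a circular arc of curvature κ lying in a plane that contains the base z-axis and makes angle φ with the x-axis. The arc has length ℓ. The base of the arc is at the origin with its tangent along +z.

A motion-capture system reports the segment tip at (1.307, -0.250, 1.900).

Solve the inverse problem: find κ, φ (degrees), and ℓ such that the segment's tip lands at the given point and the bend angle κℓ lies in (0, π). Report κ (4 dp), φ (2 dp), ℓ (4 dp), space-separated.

ρ = √(x²+y²) = √(1.307² + -0.250²) = 1.33069
φ = atan2(y, x) mod 360° = atan2(-0.250, 1.307) = 349.1714°
|p|² = ρ² + z² = 1.33069² + 1.900² = 5.38075
κ = 2ρ / |p|² = 2×1.33069 / 5.38075 = 0.49461
θ = 2·atan2(ρ, z) = 2·atan2(1.33069, 1.900) = 1.22194 rad
ℓ = θ/κ = 1.22194/0.49461 = 2.47050

0.4946 349.17 2.4705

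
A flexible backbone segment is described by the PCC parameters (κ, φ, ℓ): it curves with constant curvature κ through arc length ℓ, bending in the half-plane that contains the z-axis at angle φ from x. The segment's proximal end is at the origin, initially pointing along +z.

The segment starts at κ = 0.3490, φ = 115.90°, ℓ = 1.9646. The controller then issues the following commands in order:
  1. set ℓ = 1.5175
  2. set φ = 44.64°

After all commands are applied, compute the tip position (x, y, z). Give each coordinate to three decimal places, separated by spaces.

initial: κ=0.3490, φ=115.90°, ℓ=1.9646
cmd 1: set ℓ=1.5175 → (κ,φ,ℓ)=(0.3490,115.90°,1.5175) → tip=(-0.1715,0.3531,1.4475)
cmd 2: set φ=44.64° → (κ,φ,ℓ)=(0.3490,44.64°,1.5175) → tip=(0.2793,0.2758,1.4475)

0.279 0.276 1.448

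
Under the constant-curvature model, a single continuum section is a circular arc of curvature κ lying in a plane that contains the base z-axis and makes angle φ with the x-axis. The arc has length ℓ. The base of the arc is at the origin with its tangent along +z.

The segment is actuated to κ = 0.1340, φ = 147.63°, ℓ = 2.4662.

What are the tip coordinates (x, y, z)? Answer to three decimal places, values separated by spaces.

-0.341 0.216 2.422

θ = κ·ℓ = 0.1340 × 2.4662 = 0.33047 rad
ρ = (1 − cos θ)/κ = (1 − 0.94589)/0.1340 = 0.40381
z = sin θ / κ = 0.32449/0.1340 = 2.42156
x = ρ cos φ = 0.40381 × cos(147.63°) = -0.34106
y = ρ sin φ = 0.40381 × sin(147.63°) = 0.21619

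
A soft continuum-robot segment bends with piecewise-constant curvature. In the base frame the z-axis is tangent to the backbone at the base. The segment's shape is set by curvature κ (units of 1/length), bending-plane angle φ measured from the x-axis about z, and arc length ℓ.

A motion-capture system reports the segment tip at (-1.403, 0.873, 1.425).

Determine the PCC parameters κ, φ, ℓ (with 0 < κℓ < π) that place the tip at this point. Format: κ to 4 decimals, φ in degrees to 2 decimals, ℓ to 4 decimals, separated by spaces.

ρ = √(x²+y²) = √(-1.403² + 0.873²) = 1.65243
φ = atan2(y, x) mod 360° = atan2(0.873, -1.403) = 148.1086°
|p|² = ρ² + z² = 1.65243² + 1.425² = 4.76116
κ = 2ρ / |p|² = 2×1.65243 / 4.76116 = 0.69413
θ = 2·atan2(ρ, z) = 2·atan2(1.65243, 1.425) = 1.71834 rad
ℓ = θ/κ = 1.71834/0.69413 = 2.47552

0.6941 148.11 2.4755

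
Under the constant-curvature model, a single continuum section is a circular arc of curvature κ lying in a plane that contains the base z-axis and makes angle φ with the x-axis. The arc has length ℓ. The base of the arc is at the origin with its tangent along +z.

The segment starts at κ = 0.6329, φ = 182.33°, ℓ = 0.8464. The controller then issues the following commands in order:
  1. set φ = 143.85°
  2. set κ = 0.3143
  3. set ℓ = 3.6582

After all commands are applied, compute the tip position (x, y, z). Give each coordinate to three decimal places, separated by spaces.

-1.519 1.110 2.904

initial: κ=0.6329, φ=182.33°, ℓ=0.8464
cmd 1: set φ=143.85° → (κ,φ,ℓ)=(0.6329,143.85°,0.8464) → tip=(-0.1787,0.1306,0.8065)
cmd 2: set κ=0.3143 → (κ,φ,ℓ)=(0.3143,143.85°,0.8464) → tip=(-0.0904,0.0660,0.8365)
cmd 3: set ℓ=3.6582 → (κ,φ,ℓ)=(0.3143,143.85°,3.6582) → tip=(-1.5191,1.1098,2.9038)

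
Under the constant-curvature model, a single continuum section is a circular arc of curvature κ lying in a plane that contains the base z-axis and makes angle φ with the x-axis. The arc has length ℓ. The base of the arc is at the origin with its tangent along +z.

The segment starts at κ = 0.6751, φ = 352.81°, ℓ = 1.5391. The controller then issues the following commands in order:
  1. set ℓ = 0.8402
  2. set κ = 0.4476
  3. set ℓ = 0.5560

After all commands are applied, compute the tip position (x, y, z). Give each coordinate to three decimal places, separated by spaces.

0.068 -0.009 0.550

initial: κ=0.6751, φ=352.81°, ℓ=1.5391
cmd 1: set ℓ=0.8402 → (κ,φ,ℓ)=(0.6751,352.81°,0.8402) → tip=(0.2301,-0.0290,0.7959)
cmd 2: set κ=0.4476 → (κ,φ,ℓ)=(0.4476,352.81°,0.8402) → tip=(0.1549,-0.0195,0.8205)
cmd 3: set ℓ=0.5560 → (κ,φ,ℓ)=(0.4476,352.81°,0.5560) → tip=(0.0683,-0.0086,0.5503)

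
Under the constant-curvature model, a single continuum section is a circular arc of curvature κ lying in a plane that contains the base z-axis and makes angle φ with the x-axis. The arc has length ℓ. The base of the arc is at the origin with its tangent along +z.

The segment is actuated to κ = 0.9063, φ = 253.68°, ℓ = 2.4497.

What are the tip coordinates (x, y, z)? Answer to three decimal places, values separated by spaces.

-0.498 -1.699 0.879

θ = κ·ℓ = 0.9063 × 2.4497 = 2.22016 rad
ρ = (1 − cos θ)/κ = (1 − -0.60468)/0.9063 = 1.77059
z = sin θ / κ = 0.79647/0.9063 = 0.87881
x = ρ cos φ = 1.77059 × cos(253.68°) = -0.49754
y = ρ sin φ = 1.77059 × sin(253.68°) = -1.69924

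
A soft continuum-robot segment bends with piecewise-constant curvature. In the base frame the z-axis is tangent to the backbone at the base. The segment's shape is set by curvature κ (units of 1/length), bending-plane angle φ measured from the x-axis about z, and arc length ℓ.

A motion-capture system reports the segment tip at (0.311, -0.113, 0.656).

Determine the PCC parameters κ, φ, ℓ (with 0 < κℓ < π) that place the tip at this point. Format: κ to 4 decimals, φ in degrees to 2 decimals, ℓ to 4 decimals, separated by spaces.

ρ = √(x²+y²) = √(0.311² + -0.113²) = 0.33089
φ = atan2(y, x) mod 360° = atan2(-0.113, 0.311) = 340.0317°
|p|² = ρ² + z² = 0.33089² + 0.656² = 0.53983
κ = 2ρ / |p|² = 2×0.33089 / 0.53983 = 1.22592
θ = 2·atan2(ρ, z) = 2·atan2(0.33089, 0.656) = 0.93434 rad
ℓ = θ/κ = 0.93434/1.22592 = 0.76215

1.2259 340.03 0.7622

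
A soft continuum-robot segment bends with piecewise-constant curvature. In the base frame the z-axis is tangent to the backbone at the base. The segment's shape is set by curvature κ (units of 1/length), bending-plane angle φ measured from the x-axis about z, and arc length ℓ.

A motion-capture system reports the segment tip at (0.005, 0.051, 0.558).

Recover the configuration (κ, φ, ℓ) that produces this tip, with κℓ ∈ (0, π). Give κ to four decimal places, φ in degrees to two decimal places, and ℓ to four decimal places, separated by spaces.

ρ = √(x²+y²) = √(0.005² + 0.051²) = 0.05124
φ = atan2(y, x) mod 360° = atan2(0.051, 0.005) = 84.4007°
|p|² = ρ² + z² = 0.05124² + 0.558² = 0.31399
κ = 2ρ / |p|² = 2×0.05124 / 0.31399 = 0.32641
θ = 2·atan2(ρ, z) = 2·atan2(0.05124, 0.558) = 0.18316 rad
ℓ = θ/κ = 0.18316/0.32641 = 0.56113

0.3264 84.40 0.5611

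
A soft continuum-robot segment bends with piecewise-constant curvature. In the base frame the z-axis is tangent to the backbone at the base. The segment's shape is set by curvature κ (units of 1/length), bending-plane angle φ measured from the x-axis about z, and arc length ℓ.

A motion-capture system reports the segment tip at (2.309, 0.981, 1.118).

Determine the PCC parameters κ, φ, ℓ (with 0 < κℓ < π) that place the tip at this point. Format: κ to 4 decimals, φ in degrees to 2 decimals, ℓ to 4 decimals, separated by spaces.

ρ = √(x²+y²) = √(2.309² + 0.981²) = 2.50875
φ = atan2(y, x) mod 360° = atan2(0.981, 2.309) = 23.0187°
|p|² = ρ² + z² = 2.50875² + 1.118² = 7.54377
κ = 2ρ / |p|² = 2×2.50875 / 7.54377 = 0.66512
θ = 2·atan2(ρ, z) = 2·atan2(2.50875, 1.118) = 2.30315 rad
ℓ = θ/κ = 2.30315/0.66512 = 3.46276

0.6651 23.02 3.4628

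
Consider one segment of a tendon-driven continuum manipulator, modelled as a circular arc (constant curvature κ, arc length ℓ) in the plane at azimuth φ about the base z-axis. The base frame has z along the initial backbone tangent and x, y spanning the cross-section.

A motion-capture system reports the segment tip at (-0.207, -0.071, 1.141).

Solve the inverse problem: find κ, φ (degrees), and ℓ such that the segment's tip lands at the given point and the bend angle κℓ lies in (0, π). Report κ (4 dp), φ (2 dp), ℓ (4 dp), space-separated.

ρ = √(x²+y²) = √(-0.207² + -0.071²) = 0.21884
φ = atan2(y, x) mod 360° = atan2(-0.071, -0.207) = 198.9317°
|p|² = ρ² + z² = 0.21884² + 1.141² = 1.34977
κ = 2ρ / |p|² = 2×0.21884 / 1.34977 = 0.32426
θ = 2·atan2(ρ, z) = 2·atan2(0.21884, 1.141) = 0.37899 rad
ℓ = θ/κ = 0.37899/0.32426 = 1.16878

0.3243 198.93 1.1688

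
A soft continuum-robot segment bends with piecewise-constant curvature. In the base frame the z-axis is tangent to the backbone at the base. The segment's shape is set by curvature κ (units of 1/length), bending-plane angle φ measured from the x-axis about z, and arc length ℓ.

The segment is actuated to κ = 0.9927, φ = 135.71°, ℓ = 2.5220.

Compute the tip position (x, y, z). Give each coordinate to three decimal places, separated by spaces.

θ = κ·ℓ = 0.9927 × 2.5220 = 2.50359 rad
ρ = (1 − cos θ)/κ = (1 − -0.80329)/0.9927 = 1.81655
z = sin θ / κ = 0.59559/0.9927 = 0.59997
x = ρ cos φ = 1.81655 × cos(135.71°) = -1.30031
y = ρ sin φ = 1.81655 × sin(135.71°) = 1.26848

-1.300 1.268 0.600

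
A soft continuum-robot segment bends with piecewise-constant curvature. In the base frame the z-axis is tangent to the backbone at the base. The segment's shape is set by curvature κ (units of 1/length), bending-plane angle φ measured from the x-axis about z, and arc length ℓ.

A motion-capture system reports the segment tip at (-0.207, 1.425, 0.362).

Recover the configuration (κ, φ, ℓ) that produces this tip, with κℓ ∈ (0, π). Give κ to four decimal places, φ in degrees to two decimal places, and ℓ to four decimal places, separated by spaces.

1.3064 98.27 2.0278

ρ = √(x²+y²) = √(-0.207² + 1.425²) = 1.43996
φ = atan2(y, x) mod 360° = atan2(1.425, -0.207) = 98.2652°
|p|² = ρ² + z² = 1.43996² + 0.362² = 2.20452
κ = 2ρ / |p|² = 2×1.43996 / 2.20452 = 1.30637
θ = 2·atan2(ρ, z) = 2·atan2(1.43996, 0.362) = 2.64901 rad
ℓ = θ/κ = 2.64901/1.30637 = 2.02776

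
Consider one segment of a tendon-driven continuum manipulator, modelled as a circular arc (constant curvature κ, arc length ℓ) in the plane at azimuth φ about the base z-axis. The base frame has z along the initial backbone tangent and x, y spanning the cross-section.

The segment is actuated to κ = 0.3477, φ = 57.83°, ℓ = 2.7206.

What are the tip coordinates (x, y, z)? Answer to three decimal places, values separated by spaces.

θ = κ·ℓ = 0.3477 × 2.7206 = 0.94595 rad
ρ = (1 − cos θ)/κ = (1 − 0.58497)/0.3477 = 1.19364
z = sin θ / κ = 0.81105/0.3477 = 2.33263
x = ρ cos φ = 1.19364 × cos(57.83°) = 0.63553
y = ρ sin φ = 1.19364 × sin(57.83°) = 1.01038

0.636 1.010 2.333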